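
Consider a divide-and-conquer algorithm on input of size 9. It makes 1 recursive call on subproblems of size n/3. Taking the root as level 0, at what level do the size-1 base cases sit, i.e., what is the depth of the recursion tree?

For divide and conquer with division factor 3:

Problem sizes at each level:
Level 0: 9
Level 1: 3
Level 2: 1

The root is level 0 and the size-1 base case is level 2 (the tree spans levels 0 through 2, i.e. 3 levels counting the root), so the depth is the number of divisions: log_3(9) = 2

The recursion tree depth is log_3(9) = 2. At each level, the problem size is divided by 3, so it takes 2 divisions to reduce to a base case of size 1. The algorithm makes 1 recursive call at each level.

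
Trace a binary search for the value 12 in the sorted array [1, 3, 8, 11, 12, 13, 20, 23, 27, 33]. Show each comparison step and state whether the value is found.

Binary search for 12 in [1, 3, 8, 11, 12, 13, 20, 23, 27, 33]:

lo=0, hi=9, mid=4, arr[mid]=12 -> Found target at index 4!

Binary search finds 12 at index 4 after 1 comparisons. The search repeatedly halves the search space by comparing with the middle element.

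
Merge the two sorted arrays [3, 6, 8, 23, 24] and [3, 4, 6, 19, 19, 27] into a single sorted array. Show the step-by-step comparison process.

Merging process:

Compare 3 vs 3: take 3 from left. Merged: [3]
Compare 6 vs 3: take 3 from right. Merged: [3, 3]
Compare 6 vs 4: take 4 from right. Merged: [3, 3, 4]
Compare 6 vs 6: take 6 from left. Merged: [3, 3, 4, 6]
Compare 8 vs 6: take 6 from right. Merged: [3, 3, 4, 6, 6]
Compare 8 vs 19: take 8 from left. Merged: [3, 3, 4, 6, 6, 8]
Compare 23 vs 19: take 19 from right. Merged: [3, 3, 4, 6, 6, 8, 19]
Compare 23 vs 19: take 19 from right. Merged: [3, 3, 4, 6, 6, 8, 19, 19]
Compare 23 vs 27: take 23 from left. Merged: [3, 3, 4, 6, 6, 8, 19, 19, 23]
Compare 24 vs 27: take 24 from left. Merged: [3, 3, 4, 6, 6, 8, 19, 19, 23, 24]
Append remaining from right: [27]. Merged: [3, 3, 4, 6, 6, 8, 19, 19, 23, 24, 27]

Final merged array: [3, 3, 4, 6, 6, 8, 19, 19, 23, 24, 27]
Total comparisons: 10

The merged array is [3, 3, 4, 6, 6, 8, 19, 19, 23, 24, 27], requiring 10 comparisons. The merge step runs in O(n) time where n is the total number of elements.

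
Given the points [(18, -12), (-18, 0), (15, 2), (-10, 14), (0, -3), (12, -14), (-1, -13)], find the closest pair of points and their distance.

Computing all pairwise distances among 7 points:

d((18, -12), (-18, 0)) = 37.9473
d((18, -12), (15, 2)) = 14.3178
d((18, -12), (-10, 14)) = 38.2099
d((18, -12), (0, -3)) = 20.1246
d((18, -12), (12, -14)) = 6.3246 <-- minimum
d((18, -12), (-1, -13)) = 19.0263
d((-18, 0), (15, 2)) = 33.0606
d((-18, 0), (-10, 14)) = 16.1245
d((-18, 0), (0, -3)) = 18.2483
d((-18, 0), (12, -14)) = 33.1059
d((-18, 0), (-1, -13)) = 21.4009
d((15, 2), (-10, 14)) = 27.7308
d((15, 2), (0, -3)) = 15.8114
d((15, 2), (12, -14)) = 16.2788
d((15, 2), (-1, -13)) = 21.9317
d((-10, 14), (0, -3)) = 19.7231
d((-10, 14), (12, -14)) = 35.609
d((-10, 14), (-1, -13)) = 28.4605
d((0, -3), (12, -14)) = 16.2788
d((0, -3), (-1, -13)) = 10.0499
d((12, -14), (-1, -13)) = 13.0384

Closest pair: (18, -12) and (12, -14) with distance 6.3246

The closest pair is (18, -12) and (12, -14) with Euclidean distance 6.3246. For 7 points, brute-force pairwise comparison is shown above. For large n, the divide-and-conquer algorithm (sort by x, recurse on halves, check the dividing strip) achieves O(n log n).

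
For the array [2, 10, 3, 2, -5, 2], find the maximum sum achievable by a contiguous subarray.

Using Kadane's algorithm on [2, 10, 3, 2, -5, 2]:

Scanning through the array:
Position 1 (value 10): max_ending_here = 12, max_so_far = 12
Position 2 (value 3): max_ending_here = 15, max_so_far = 15
Position 3 (value 2): max_ending_here = 17, max_so_far = 17
Position 4 (value -5): max_ending_here = 12, max_so_far = 17
Position 5 (value 2): max_ending_here = 14, max_so_far = 17

Maximum subarray: [2, 10, 3, 2]
Maximum sum: 17

The maximum subarray is [2, 10, 3, 2] with sum 17. This subarray runs from index 0 to index 3.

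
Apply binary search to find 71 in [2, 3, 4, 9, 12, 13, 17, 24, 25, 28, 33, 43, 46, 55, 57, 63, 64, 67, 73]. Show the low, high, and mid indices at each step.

Binary search for 71 in [2, 3, 4, 9, 12, 13, 17, 24, 25, 28, 33, 43, 46, 55, 57, 63, 64, 67, 73]:

lo=0, hi=18, mid=9, arr[mid]=28 -> 28 < 71, search right half
lo=10, hi=18, mid=14, arr[mid]=57 -> 57 < 71, search right half
lo=15, hi=18, mid=16, arr[mid]=64 -> 64 < 71, search right half
lo=17, hi=18, mid=17, arr[mid]=67 -> 67 < 71, search right half
lo=18, hi=18, mid=18, arr[mid]=73 -> 73 > 71, search left half
lo=18 > hi=17, target 71 not found

Binary search determines that 71 is not in the array after 5 comparisons. The search space was exhausted without finding the target.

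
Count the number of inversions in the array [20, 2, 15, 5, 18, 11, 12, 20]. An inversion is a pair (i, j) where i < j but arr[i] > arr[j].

Finding inversions in [20, 2, 15, 5, 18, 11, 12, 20]:

(0, 1): arr[0]=20 > arr[1]=2
(0, 2): arr[0]=20 > arr[2]=15
(0, 3): arr[0]=20 > arr[3]=5
(0, 4): arr[0]=20 > arr[4]=18
(0, 5): arr[0]=20 > arr[5]=11
(0, 6): arr[0]=20 > arr[6]=12
(2, 3): arr[2]=15 > arr[3]=5
(2, 5): arr[2]=15 > arr[5]=11
(2, 6): arr[2]=15 > arr[6]=12
(4, 5): arr[4]=18 > arr[5]=11
(4, 6): arr[4]=18 > arr[6]=12

Total inversions: 11

The array has 11 inversion(s): (0,1), (0,2), (0,3), (0,4), (0,5), (0,6), (2,3), (2,5), (2,6), (4,5), (4,6). Each pair (i,j) satisfies i < j and arr[i] > arr[j].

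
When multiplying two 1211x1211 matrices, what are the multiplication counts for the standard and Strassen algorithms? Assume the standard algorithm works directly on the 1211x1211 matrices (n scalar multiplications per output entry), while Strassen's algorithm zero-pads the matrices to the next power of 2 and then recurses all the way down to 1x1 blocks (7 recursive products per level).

Matrix multiplication for 1211x1211 matrices:

Strassen's algorithm requires power-of-2 dimensions. Pad 1211x1211 to 2048x2048 (next power of 2).

Standard algorithm: 1211^3 = 1775956931 multiplications
Strassen's algorithm: 7^(log2(2048)) = 7^11 = 1977326743 multiplications
Difference: 1775956931 - 1977326743 = -201369812 (Strassen uses MORE here due to padding overhead — for small or just-over-power-of-2 n, padding can outweigh the per-level savings)

Standard: 1775956931 multiplications (1211^3). Strassen: 1977326743 multiplications (7^11, after padding to 2048x2048). Strassen reduces 8 recursive multiplications to 7 at each level.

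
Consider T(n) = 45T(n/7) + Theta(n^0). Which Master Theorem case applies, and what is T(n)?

Master Theorem for T(n) = 45T(n/7) + O(n^0):

a = 45, b = 7, c = 0
log_b(a) = log_7(45) = 1.9562

Case 1: c = 0 < log_7(45) = 1.9562
T(n) = O(n^(log_7 45))

For T(n) = 45T(n/7) + O(n^0): log_7(45) = 1.9562. This is Case 1 of the Master Theorem (c < log_b(a), work dominated by leaves), giving O(n^(log_7 45)).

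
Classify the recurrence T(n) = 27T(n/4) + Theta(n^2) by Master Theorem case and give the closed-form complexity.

Master Theorem for T(n) = 27T(n/4) + O(n^2):

a = 27, b = 4, c = 2
log_b(a) = log_4(27) = 2.3774

Case 1: c = 2 < log_4(27) = 2.3774
T(n) = O(n^(log_4 27))

For T(n) = 27T(n/4) + O(n^2): log_4(27) = 2.3774. This is Case 1 of the Master Theorem (c < log_b(a), work dominated by leaves), giving O(n^(log_4 27)).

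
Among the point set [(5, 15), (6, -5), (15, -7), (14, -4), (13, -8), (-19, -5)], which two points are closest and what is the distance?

Computing all pairwise distances among 6 points:

d((5, 15), (6, -5)) = 20.025
d((5, 15), (15, -7)) = 24.1661
d((5, 15), (14, -4)) = 21.0238
d((5, 15), (13, -8)) = 24.3516
d((5, 15), (-19, -5)) = 31.241
d((6, -5), (15, -7)) = 9.2195
d((6, -5), (14, -4)) = 8.0623
d((6, -5), (13, -8)) = 7.6158
d((6, -5), (-19, -5)) = 25.0
d((15, -7), (14, -4)) = 3.1623
d((15, -7), (13, -8)) = 2.2361 <-- minimum
d((15, -7), (-19, -5)) = 34.0588
d((14, -4), (13, -8)) = 4.1231
d((14, -4), (-19, -5)) = 33.0151
d((13, -8), (-19, -5)) = 32.1403

Closest pair: (15, -7) and (13, -8) with distance 2.2361

The closest pair is (15, -7) and (13, -8) with Euclidean distance 2.2361. For 6 points, brute-force pairwise comparison is shown above. For large n, the divide-and-conquer algorithm (sort by x, recurse on halves, check the dividing strip) achieves O(n log n).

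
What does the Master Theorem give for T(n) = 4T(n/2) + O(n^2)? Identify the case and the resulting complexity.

Master Theorem for T(n) = 4T(n/2) + O(n^2):

a = 4, b = 2, c = 2
log_b(a) = log_2(4) = 2.0000

Case 2: c = 2 = log_2(4) = 2.0000
T(n) = O(n^2 log n) = O(n^2 log n)

For T(n) = 4T(n/2) + O(n^2): log_2(4) = 2.0000. This is Case 2 of the Master Theorem (c = log_b(a), equal work at all levels), giving O(n^2 log n).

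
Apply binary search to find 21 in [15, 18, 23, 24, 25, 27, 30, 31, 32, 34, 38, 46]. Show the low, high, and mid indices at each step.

Binary search for 21 in [15, 18, 23, 24, 25, 27, 30, 31, 32, 34, 38, 46]:

lo=0, hi=11, mid=5, arr[mid]=27 -> 27 > 21, search left half
lo=0, hi=4, mid=2, arr[mid]=23 -> 23 > 21, search left half
lo=0, hi=1, mid=0, arr[mid]=15 -> 15 < 21, search right half
lo=1, hi=1, mid=1, arr[mid]=18 -> 18 < 21, search right half
lo=2 > hi=1, target 21 not found

Binary search determines that 21 is not in the array after 4 comparisons. The search space was exhausted without finding the target.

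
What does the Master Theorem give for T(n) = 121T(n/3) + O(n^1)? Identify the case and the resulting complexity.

Master Theorem for T(n) = 121T(n/3) + O(n^1):

a = 121, b = 3, c = 1
log_b(a) = log_3(121) = 4.3653

Case 1: c = 1 < log_3(121) = 4.3653
T(n) = O(n^(log_3 121))

For T(n) = 121T(n/3) + O(n^1): log_3(121) = 4.3653. This is Case 1 of the Master Theorem (c < log_b(a), work dominated by leaves), giving O(n^(log_3 121)).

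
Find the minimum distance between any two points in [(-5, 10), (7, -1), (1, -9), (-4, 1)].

Computing all pairwise distances among 4 points:

d((-5, 10), (7, -1)) = 16.2788
d((-5, 10), (1, -9)) = 19.9249
d((-5, 10), (-4, 1)) = 9.0554 <-- minimum
d((7, -1), (1, -9)) = 10.0
d((7, -1), (-4, 1)) = 11.1803
d((1, -9), (-4, 1)) = 11.1803

Closest pair: (-5, 10) and (-4, 1) with distance 9.0554

The closest pair is (-5, 10) and (-4, 1) with Euclidean distance 9.0554. For 4 points, brute-force pairwise comparison is shown above. For large n, the divide-and-conquer algorithm (sort by x, recurse on halves, check the dividing strip) achieves O(n log n).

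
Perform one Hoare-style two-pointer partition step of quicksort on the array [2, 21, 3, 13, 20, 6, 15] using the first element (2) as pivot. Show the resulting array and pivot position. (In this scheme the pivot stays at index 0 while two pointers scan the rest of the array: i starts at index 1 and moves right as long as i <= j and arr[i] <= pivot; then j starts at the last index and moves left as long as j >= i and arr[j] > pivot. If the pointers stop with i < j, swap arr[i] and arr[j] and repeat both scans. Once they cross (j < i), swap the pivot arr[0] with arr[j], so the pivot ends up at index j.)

Hoare-style two-pointer partition with pivot = 2:

Initial array: [2, 21, 3, 13, 20, 6, 15]

Pointers start at i = 1, j = 6.
i ends at 1, j ends at 0: the pointers have crossed (j < i), so scanning stops.

j = 0, so swapping arr[0] with arr[j] leaves the pivot at position 0: [2, 21, 3, 13, 20, 6, 15]
Pivot position: 0

After partitioning with pivot 2, the array becomes [2, 21, 3, 13, 20, 6, 15]. The pivot is placed at index 0. All elements to the left of the pivot are <= 2, and all elements to the right are > 2.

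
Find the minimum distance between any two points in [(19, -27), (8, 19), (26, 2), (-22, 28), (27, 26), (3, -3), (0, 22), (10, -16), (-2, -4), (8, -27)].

Computing all pairwise distances among 10 points:

d((19, -27), (8, 19)) = 47.2969
d((19, -27), (26, 2)) = 29.8329
d((19, -27), (-22, 28)) = 68.6003
d((19, -27), (27, 26)) = 53.6004
d((19, -27), (3, -3)) = 28.8444
d((19, -27), (0, 22)) = 52.5547
d((19, -27), (10, -16)) = 14.2127
d((19, -27), (-2, -4)) = 31.1448
d((19, -27), (8, -27)) = 11.0
d((8, 19), (26, 2)) = 24.7588
d((8, 19), (-22, 28)) = 31.3209
d((8, 19), (27, 26)) = 20.2485
d((8, 19), (3, -3)) = 22.561
d((8, 19), (0, 22)) = 8.544
d((8, 19), (10, -16)) = 35.0571
d((8, 19), (-2, -4)) = 25.0799
d((8, 19), (8, -27)) = 46.0
d((26, 2), (-22, 28)) = 54.5894
d((26, 2), (27, 26)) = 24.0208
d((26, 2), (3, -3)) = 23.5372
d((26, 2), (0, 22)) = 32.8024
d((26, 2), (10, -16)) = 24.0832
d((26, 2), (-2, -4)) = 28.6356
d((26, 2), (8, -27)) = 34.1321
d((-22, 28), (27, 26)) = 49.0408
d((-22, 28), (3, -3)) = 39.8246
d((-22, 28), (0, 22)) = 22.8035
d((-22, 28), (10, -16)) = 54.4059
d((-22, 28), (-2, -4)) = 37.7359
d((-22, 28), (8, -27)) = 62.6498
d((27, 26), (3, -3)) = 37.6431
d((27, 26), (0, 22)) = 27.2947
d((27, 26), (10, -16)) = 45.31
d((27, 26), (-2, -4)) = 41.7253
d((27, 26), (8, -27)) = 56.3028
d((3, -3), (0, 22)) = 25.1794
d((3, -3), (10, -16)) = 14.7648
d((3, -3), (-2, -4)) = 5.099 <-- minimum
d((3, -3), (8, -27)) = 24.5153
d((0, 22), (10, -16)) = 39.2938
d((0, 22), (-2, -4)) = 26.0768
d((0, 22), (8, -27)) = 49.6488
d((10, -16), (-2, -4)) = 16.9706
d((10, -16), (8, -27)) = 11.1803
d((-2, -4), (8, -27)) = 25.0799

Closest pair: (3, -3) and (-2, -4) with distance 5.099

The closest pair is (3, -3) and (-2, -4) with Euclidean distance 5.099. For 10 points, brute-force pairwise comparison is shown above. For large n, the divide-and-conquer algorithm (sort by x, recurse on halves, check the dividing strip) achieves O(n log n).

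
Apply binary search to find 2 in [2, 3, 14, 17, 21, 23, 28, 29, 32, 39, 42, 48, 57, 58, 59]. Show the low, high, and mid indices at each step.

Binary search for 2 in [2, 3, 14, 17, 21, 23, 28, 29, 32, 39, 42, 48, 57, 58, 59]:

lo=0, hi=14, mid=7, arr[mid]=29 -> 29 > 2, search left half
lo=0, hi=6, mid=3, arr[mid]=17 -> 17 > 2, search left half
lo=0, hi=2, mid=1, arr[mid]=3 -> 3 > 2, search left half
lo=0, hi=0, mid=0, arr[mid]=2 -> Found target at index 0!

Binary search finds 2 at index 0 after 4 comparisons. The search repeatedly halves the search space by comparing with the middle element.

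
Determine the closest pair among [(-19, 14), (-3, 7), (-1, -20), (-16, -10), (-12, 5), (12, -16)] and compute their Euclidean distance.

Computing all pairwise distances among 6 points:

d((-19, 14), (-3, 7)) = 17.4642
d((-19, 14), (-1, -20)) = 38.4708
d((-19, 14), (-16, -10)) = 24.1868
d((-19, 14), (-12, 5)) = 11.4018
d((-19, 14), (12, -16)) = 43.1393
d((-3, 7), (-1, -20)) = 27.074
d((-3, 7), (-16, -10)) = 21.4009
d((-3, 7), (-12, 5)) = 9.2195 <-- minimum
d((-3, 7), (12, -16)) = 27.4591
d((-1, -20), (-16, -10)) = 18.0278
d((-1, -20), (-12, 5)) = 27.313
d((-1, -20), (12, -16)) = 13.6015
d((-16, -10), (-12, 5)) = 15.5242
d((-16, -10), (12, -16)) = 28.6356
d((-12, 5), (12, -16)) = 31.8904

Closest pair: (-3, 7) and (-12, 5) with distance 9.2195

The closest pair is (-3, 7) and (-12, 5) with Euclidean distance 9.2195. For 6 points, brute-force pairwise comparison is shown above. For large n, the divide-and-conquer algorithm (sort by x, recurse on halves, check the dividing strip) achieves O(n log n).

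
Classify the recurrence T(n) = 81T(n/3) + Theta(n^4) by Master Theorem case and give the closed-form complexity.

Master Theorem for T(n) = 81T(n/3) + O(n^4):

a = 81, b = 3, c = 4
log_b(a) = log_3(81) = 4.0000

Case 2: c = 4 = log_3(81) = 4.0000
T(n) = O(n^4 log n) = O(n^4 log n)

For T(n) = 81T(n/3) + O(n^4): log_3(81) = 4.0000. This is Case 2 of the Master Theorem (c = log_b(a), equal work at all levels), giving O(n^4 log n).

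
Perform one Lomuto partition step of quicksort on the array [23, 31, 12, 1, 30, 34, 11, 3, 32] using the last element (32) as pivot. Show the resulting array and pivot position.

Lomuto partition with pivot = 32:

Initial array: [23, 31, 12, 1, 30, 34, 11, 3, 32]

arr[0]=23 <= 32: swap with position 0, array becomes [23, 31, 12, 1, 30, 34, 11, 3, 32]
arr[1]=31 <= 32: swap with position 1, array becomes [23, 31, 12, 1, 30, 34, 11, 3, 32]
arr[2]=12 <= 32: swap with position 2, array becomes [23, 31, 12, 1, 30, 34, 11, 3, 32]
arr[3]=1 <= 32: swap with position 3, array becomes [23, 31, 12, 1, 30, 34, 11, 3, 32]
arr[4]=30 <= 32: swap with position 4, array becomes [23, 31, 12, 1, 30, 34, 11, 3, 32]
arr[5]=34 > 32: no swap
arr[6]=11 <= 32: swap with position 5, array becomes [23, 31, 12, 1, 30, 11, 34, 3, 32]
arr[7]=3 <= 32: swap with position 6, array becomes [23, 31, 12, 1, 30, 11, 3, 34, 32]

Place pivot at position 7: [23, 31, 12, 1, 30, 11, 3, 32, 34]
Pivot position: 7

After partitioning with pivot 32, the array becomes [23, 31, 12, 1, 30, 11, 3, 32, 34]. The pivot is placed at index 7. All elements to the left of the pivot are <= 32, and all elements to the right are > 32.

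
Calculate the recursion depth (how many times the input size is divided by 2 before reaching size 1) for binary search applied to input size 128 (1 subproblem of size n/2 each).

For divide and conquer with division factor 2:

Problem sizes at each level:
Level 0: 128
Level 1: 64
Level 2: 32
Level 3: 16
Level 4: 8
Level 5: 4
Level 6: 2
Level 7: 1

The root is level 0 and the size-1 base case is level 7 (the tree spans levels 0 through 7, i.e. 8 levels counting the root), so the depth is the number of divisions: log_2(128) = 7

The recursion tree depth is log_2(128) = 7. At each level, the problem size is divided by 2, so it takes 7 divisions to reduce to a base case of size 1. The algorithm makes 1 recursive call at each level.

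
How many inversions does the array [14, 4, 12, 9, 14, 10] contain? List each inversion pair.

Finding inversions in [14, 4, 12, 9, 14, 10]:

(0, 1): arr[0]=14 > arr[1]=4
(0, 2): arr[0]=14 > arr[2]=12
(0, 3): arr[0]=14 > arr[3]=9
(0, 5): arr[0]=14 > arr[5]=10
(2, 3): arr[2]=12 > arr[3]=9
(2, 5): arr[2]=12 > arr[5]=10
(4, 5): arr[4]=14 > arr[5]=10

Total inversions: 7

The array has 7 inversion(s): (0,1), (0,2), (0,3), (0,5), (2,3), (2,5), (4,5). Each pair (i,j) satisfies i < j and arr[i] > arr[j].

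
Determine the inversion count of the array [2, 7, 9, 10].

Finding inversions in [2, 7, 9, 10]:


Total inversions: 0

The array has 0 inversions. It is already sorted.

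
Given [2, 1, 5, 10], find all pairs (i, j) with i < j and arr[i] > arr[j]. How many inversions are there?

Finding inversions in [2, 1, 5, 10]:

(0, 1): arr[0]=2 > arr[1]=1

Total inversions: 1

The array has 1 inversion(s): (0,1). Each pair (i,j) satisfies i < j and arr[i] > arr[j].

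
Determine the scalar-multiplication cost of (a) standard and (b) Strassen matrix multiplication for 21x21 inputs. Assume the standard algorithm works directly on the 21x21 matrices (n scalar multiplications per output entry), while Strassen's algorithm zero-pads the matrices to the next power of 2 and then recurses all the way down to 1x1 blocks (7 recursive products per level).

Matrix multiplication for 21x21 matrices:

Strassen's algorithm requires power-of-2 dimensions. Pad 21x21 to 32x32 (next power of 2).

Standard algorithm: 21^3 = 9261 multiplications
Strassen's algorithm: 7^(log2(32)) = 7^5 = 16807 multiplications
Difference: 9261 - 16807 = -7546 (Strassen uses MORE here due to padding overhead — for small or just-over-power-of-2 n, padding can outweigh the per-level savings)

Standard: 9261 multiplications (21^3). Strassen: 16807 multiplications (7^5, after padding to 32x32). Strassen reduces 8 recursive multiplications to 7 at each level.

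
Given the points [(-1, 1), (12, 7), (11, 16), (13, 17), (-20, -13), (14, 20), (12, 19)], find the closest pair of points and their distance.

Computing all pairwise distances among 7 points:

d((-1, 1), (12, 7)) = 14.3178
d((-1, 1), (11, 16)) = 19.2094
d((-1, 1), (13, 17)) = 21.2603
d((-1, 1), (-20, -13)) = 23.6008
d((-1, 1), (14, 20)) = 24.2074
d((-1, 1), (12, 19)) = 22.2036
d((12, 7), (11, 16)) = 9.0554
d((12, 7), (13, 17)) = 10.0499
d((12, 7), (-20, -13)) = 37.7359
d((12, 7), (14, 20)) = 13.1529
d((12, 7), (12, 19)) = 12.0
d((11, 16), (13, 17)) = 2.2361 <-- minimum
d((11, 16), (-20, -13)) = 42.45
d((11, 16), (14, 20)) = 5.0
d((11, 16), (12, 19)) = 3.1623
d((13, 17), (-20, -13)) = 44.5982
d((13, 17), (14, 20)) = 3.1623
d((13, 17), (12, 19)) = 2.2361 <-- minimum
d((-20, -13), (14, 20)) = 47.3814
d((-20, -13), (12, 19)) = 45.2548
d((14, 20), (12, 19)) = 2.2361 <-- minimum

Minimum distance: 2.2361 (tie among 3 pairs: (11, 16) and (13, 17); (13, 17) and (12, 19); (14, 20) and (12, 19))

The minimum Euclidean distance is 2.2361. There is a tie: 3 pairs achieve this minimum — (11, 16) and (13, 17); (13, 17) and (12, 19); (14, 20) and (12, 19). Any of these is a valid closest pair. For 7 points, brute-force pairwise comparison is shown above. For large n, the divide-and-conquer algorithm (sort by x, recurse on halves, check the dividing strip) achieves O(n log n).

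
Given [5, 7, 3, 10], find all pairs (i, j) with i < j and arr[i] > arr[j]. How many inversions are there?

Finding inversions in [5, 7, 3, 10]:

(0, 2): arr[0]=5 > arr[2]=3
(1, 2): arr[1]=7 > arr[2]=3

Total inversions: 2

The array has 2 inversion(s): (0,2), (1,2). Each pair (i,j) satisfies i < j and arr[i] > arr[j].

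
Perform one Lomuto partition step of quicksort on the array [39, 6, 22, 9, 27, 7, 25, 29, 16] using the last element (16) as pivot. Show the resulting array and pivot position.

Lomuto partition with pivot = 16:

Initial array: [39, 6, 22, 9, 27, 7, 25, 29, 16]

arr[0]=39 > 16: no swap
arr[1]=6 <= 16: swap with position 0, array becomes [6, 39, 22, 9, 27, 7, 25, 29, 16]
arr[2]=22 > 16: no swap
arr[3]=9 <= 16: swap with position 1, array becomes [6, 9, 22, 39, 27, 7, 25, 29, 16]
arr[4]=27 > 16: no swap
arr[5]=7 <= 16: swap with position 2, array becomes [6, 9, 7, 39, 27, 22, 25, 29, 16]
arr[6]=25 > 16: no swap
arr[7]=29 > 16: no swap

Place pivot at position 3: [6, 9, 7, 16, 27, 22, 25, 29, 39]
Pivot position: 3

After partitioning with pivot 16, the array becomes [6, 9, 7, 16, 27, 22, 25, 29, 39]. The pivot is placed at index 3. All elements to the left of the pivot are <= 16, and all elements to the right are > 16.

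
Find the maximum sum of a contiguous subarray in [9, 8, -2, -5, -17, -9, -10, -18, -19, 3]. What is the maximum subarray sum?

Using Kadane's algorithm on [9, 8, -2, -5, -17, -9, -10, -18, -19, 3]:

Scanning through the array:
Position 1 (value 8): max_ending_here = 17, max_so_far = 17
Position 2 (value -2): max_ending_here = 15, max_so_far = 17
Position 3 (value -5): max_ending_here = 10, max_so_far = 17
Position 4 (value -17): max_ending_here = -7, max_so_far = 17
Position 5 (value -9): max_ending_here = -9, max_so_far = 17
Position 6 (value -10): max_ending_here = -10, max_so_far = 17
Position 7 (value -18): max_ending_here = -18, max_so_far = 17
Position 8 (value -19): max_ending_here = -19, max_so_far = 17
Position 9 (value 3): max_ending_here = 3, max_so_far = 17

Maximum subarray: [9, 8]
Maximum sum: 17

The maximum subarray is [9, 8] with sum 17. This subarray runs from index 0 to index 1.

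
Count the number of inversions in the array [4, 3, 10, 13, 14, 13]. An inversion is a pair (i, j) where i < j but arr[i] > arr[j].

Finding inversions in [4, 3, 10, 13, 14, 13]:

(0, 1): arr[0]=4 > arr[1]=3
(4, 5): arr[4]=14 > arr[5]=13

Total inversions: 2

The array has 2 inversion(s): (0,1), (4,5). Each pair (i,j) satisfies i < j and arr[i] > arr[j].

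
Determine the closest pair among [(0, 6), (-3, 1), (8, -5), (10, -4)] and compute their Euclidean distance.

Computing all pairwise distances among 4 points:

d((0, 6), (-3, 1)) = 5.831
d((0, 6), (8, -5)) = 13.6015
d((0, 6), (10, -4)) = 14.1421
d((-3, 1), (8, -5)) = 12.53
d((-3, 1), (10, -4)) = 13.9284
d((8, -5), (10, -4)) = 2.2361 <-- minimum

Closest pair: (8, -5) and (10, -4) with distance 2.2361

The closest pair is (8, -5) and (10, -4) with Euclidean distance 2.2361. For 4 points, brute-force pairwise comparison is shown above. For large n, the divide-and-conquer algorithm (sort by x, recurse on halves, check the dividing strip) achieves O(n log n).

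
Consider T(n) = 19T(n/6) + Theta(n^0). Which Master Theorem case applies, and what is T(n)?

Master Theorem for T(n) = 19T(n/6) + O(n^0):

a = 19, b = 6, c = 0
log_b(a) = log_6(19) = 1.6433

Case 1: c = 0 < log_6(19) = 1.6433
T(n) = O(n^(log_6 19))

For T(n) = 19T(n/6) + O(n^0): log_6(19) = 1.6433. This is Case 1 of the Master Theorem (c < log_b(a), work dominated by leaves), giving O(n^(log_6 19)).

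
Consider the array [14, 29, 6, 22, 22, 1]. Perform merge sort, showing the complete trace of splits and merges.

Merge sort trace:

Split: [14, 29, 6, 22, 22, 1] -> [14, 29, 6] and [22, 22, 1]
  Split: [14, 29, 6] -> [14] and [29, 6]
    Split: [29, 6] -> [29] and [6]
    Merge: [29] + [6] -> [6, 29]
  Merge: [14] + [6, 29] -> [6, 14, 29]
  Split: [22, 22, 1] -> [22] and [22, 1]
    Split: [22, 1] -> [22] and [1]
    Merge: [22] + [1] -> [1, 22]
  Merge: [22] + [1, 22] -> [1, 22, 22]
Merge: [6, 14, 29] + [1, 22, 22] -> [1, 6, 14, 22, 22, 29]

Final sorted array: [1, 6, 14, 22, 22, 29]

The merge sort proceeds by recursively splitting the array and merging sorted halves.
After all merges, the sorted array is [1, 6, 14, 22, 22, 29].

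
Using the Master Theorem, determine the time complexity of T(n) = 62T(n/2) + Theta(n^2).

Master Theorem for T(n) = 62T(n/2) + O(n^2):

a = 62, b = 2, c = 2
log_b(a) = log_2(62) = 5.9542

Case 1: c = 2 < log_2(62) = 5.9542
T(n) = O(n^(log_2 62))

For T(n) = 62T(n/2) + O(n^2): log_2(62) = 5.9542. This is Case 1 of the Master Theorem (c < log_b(a), work dominated by leaves), giving O(n^(log_2 62)).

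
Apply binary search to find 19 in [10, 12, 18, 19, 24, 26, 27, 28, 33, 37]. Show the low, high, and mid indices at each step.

Binary search for 19 in [10, 12, 18, 19, 24, 26, 27, 28, 33, 37]:

lo=0, hi=9, mid=4, arr[mid]=24 -> 24 > 19, search left half
lo=0, hi=3, mid=1, arr[mid]=12 -> 12 < 19, search right half
lo=2, hi=3, mid=2, arr[mid]=18 -> 18 < 19, search right half
lo=3, hi=3, mid=3, arr[mid]=19 -> Found target at index 3!

Binary search finds 19 at index 3 after 4 comparisons. The search repeatedly halves the search space by comparing with the middle element.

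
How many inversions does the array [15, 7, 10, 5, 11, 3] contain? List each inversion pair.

Finding inversions in [15, 7, 10, 5, 11, 3]:

(0, 1): arr[0]=15 > arr[1]=7
(0, 2): arr[0]=15 > arr[2]=10
(0, 3): arr[0]=15 > arr[3]=5
(0, 4): arr[0]=15 > arr[4]=11
(0, 5): arr[0]=15 > arr[5]=3
(1, 3): arr[1]=7 > arr[3]=5
(1, 5): arr[1]=7 > arr[5]=3
(2, 3): arr[2]=10 > arr[3]=5
(2, 5): arr[2]=10 > arr[5]=3
(3, 5): arr[3]=5 > arr[5]=3
(4, 5): arr[4]=11 > arr[5]=3

Total inversions: 11

The array has 11 inversion(s): (0,1), (0,2), (0,3), (0,4), (0,5), (1,3), (1,5), (2,3), (2,5), (3,5), (4,5). Each pair (i,j) satisfies i < j and arr[i] > arr[j].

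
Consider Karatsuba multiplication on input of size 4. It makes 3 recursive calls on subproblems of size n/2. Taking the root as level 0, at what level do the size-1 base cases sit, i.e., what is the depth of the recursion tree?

For divide and conquer with division factor 2:

Problem sizes at each level:
Level 0: 4
Level 1: 2
Level 2: 1

The root is level 0 and the size-1 base case is level 2 (the tree spans levels 0 through 2, i.e. 3 levels counting the root), so the depth is the number of divisions: log_2(4) = 2

The recursion tree depth is log_2(4) = 2. At each level, the problem size is divided by 2, so it takes 2 divisions to reduce to a base case of size 1. The algorithm makes 3 recursive calls at each level.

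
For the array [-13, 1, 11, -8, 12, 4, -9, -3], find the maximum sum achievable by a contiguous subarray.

Using Kadane's algorithm on [-13, 1, 11, -8, 12, 4, -9, -3]:

Scanning through the array:
Position 1 (value 1): max_ending_here = 1, max_so_far = 1
Position 2 (value 11): max_ending_here = 12, max_so_far = 12
Position 3 (value -8): max_ending_here = 4, max_so_far = 12
Position 4 (value 12): max_ending_here = 16, max_so_far = 16
Position 5 (value 4): max_ending_here = 20, max_so_far = 20
Position 6 (value -9): max_ending_here = 11, max_so_far = 20
Position 7 (value -3): max_ending_here = 8, max_so_far = 20

Maximum subarray: [1, 11, -8, 12, 4]
Maximum sum: 20

The maximum subarray is [1, 11, -8, 12, 4] with sum 20. This subarray runs from index 1 to index 5.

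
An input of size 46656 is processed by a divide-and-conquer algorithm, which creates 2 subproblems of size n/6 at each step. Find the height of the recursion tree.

For divide and conquer with division factor 6:

Problem sizes at each level:
Level 0: 46656
Level 1: 7776
Level 2: 1296
Level 3: 216
Level 4: 36
Level 5: 6
Level 6: 1

The root is level 0 and the size-1 base case is level 6 (the tree spans levels 0 through 6, i.e. 7 levels counting the root), so the depth is the number of divisions: log_6(46656) = 6

The recursion tree depth is log_6(46656) = 6. At each level, the problem size is divided by 6, so it takes 6 divisions to reduce to a base case of size 1. The algorithm makes 2 recursive calls at each level.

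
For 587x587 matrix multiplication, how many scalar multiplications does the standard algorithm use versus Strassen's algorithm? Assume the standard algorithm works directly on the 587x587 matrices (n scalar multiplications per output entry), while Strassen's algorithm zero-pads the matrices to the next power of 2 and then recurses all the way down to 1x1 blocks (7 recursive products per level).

Matrix multiplication for 587x587 matrices:

Strassen's algorithm requires power-of-2 dimensions. Pad 587x587 to 1024x1024 (next power of 2).

Standard algorithm: 587^3 = 202262003 multiplications
Strassen's algorithm: 7^(log2(1024)) = 7^10 = 282475249 multiplications
Difference: 202262003 - 282475249 = -80213246 (Strassen uses MORE here due to padding overhead — for small or just-over-power-of-2 n, padding can outweigh the per-level savings)

Standard: 202262003 multiplications (587^3). Strassen: 282475249 multiplications (7^10, after padding to 1024x1024). Strassen reduces 8 recursive multiplications to 7 at each level.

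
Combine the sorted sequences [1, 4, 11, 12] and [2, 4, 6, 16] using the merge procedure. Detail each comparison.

Merging process:

Compare 1 vs 2: take 1 from left. Merged: [1]
Compare 4 vs 2: take 2 from right. Merged: [1, 2]
Compare 4 vs 4: take 4 from left. Merged: [1, 2, 4]
Compare 11 vs 4: take 4 from right. Merged: [1, 2, 4, 4]
Compare 11 vs 6: take 6 from right. Merged: [1, 2, 4, 4, 6]
Compare 11 vs 16: take 11 from left. Merged: [1, 2, 4, 4, 6, 11]
Compare 12 vs 16: take 12 from left. Merged: [1, 2, 4, 4, 6, 11, 12]
Append remaining from right: [16]. Merged: [1, 2, 4, 4, 6, 11, 12, 16]

Final merged array: [1, 2, 4, 4, 6, 11, 12, 16]
Total comparisons: 7

The merged array is [1, 2, 4, 4, 6, 11, 12, 16], requiring 7 comparisons. The merge step runs in O(n) time where n is the total number of elements.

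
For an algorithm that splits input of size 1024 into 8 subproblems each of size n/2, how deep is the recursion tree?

For divide and conquer with division factor 2:

Problem sizes at each level:
Level 0: 1024
Level 1: 512
Level 2: 256
Level 3: 128
Level 4: 64
Level 5: 32
Level 6: 16
Level 7: 8
Level 8: 4
Level 9: 2
Level 10: 1

The root is level 0 and the size-1 base case is level 10 (the tree spans levels 0 through 10, i.e. 11 levels counting the root), so the depth is the number of divisions: log_2(1024) = 10

The recursion tree depth is log_2(1024) = 10. At each level, the problem size is divided by 2, so it takes 10 divisions to reduce to a base case of size 1. The algorithm makes 8 recursive calls at each level.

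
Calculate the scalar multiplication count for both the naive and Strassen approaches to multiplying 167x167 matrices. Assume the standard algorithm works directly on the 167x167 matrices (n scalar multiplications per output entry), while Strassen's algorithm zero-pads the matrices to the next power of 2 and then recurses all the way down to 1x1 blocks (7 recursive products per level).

Matrix multiplication for 167x167 matrices:

Strassen's algorithm requires power-of-2 dimensions. Pad 167x167 to 256x256 (next power of 2).

Standard algorithm: 167^3 = 4657463 multiplications
Strassen's algorithm: 7^(log2(256)) = 7^8 = 5764801 multiplications
Difference: 4657463 - 5764801 = -1107338 (Strassen uses MORE here due to padding overhead — for small or just-over-power-of-2 n, padding can outweigh the per-level savings)

Standard: 4657463 multiplications (167^3). Strassen: 5764801 multiplications (7^8, after padding to 256x256). Strassen reduces 8 recursive multiplications to 7 at each level.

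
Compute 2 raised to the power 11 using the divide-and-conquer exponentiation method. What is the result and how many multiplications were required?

Computing 2^11 by squaring (build up from 2^1; each line after the first costs one multiplication):

2^1 = 2
2^2 = (2^1)^2 = 2^2 = 4
2^4 = (2^2)^2 = 4^2 = 16
2^5 = 2 * 2^4 = 2 * 16 = 32
2^10 = (2^5)^2 = 32^2 = 1024
2^11 = 2 * 2^10 = 2 * 1024 = 2048

Result: 2048
Multiplications needed: 5 (5 lines after 2^1)

2^11 = 2048. Using exponentiation by squaring, this requires 5 multiplications. The key idea: if the exponent is even, square the half-power; if odd, multiply by the base once.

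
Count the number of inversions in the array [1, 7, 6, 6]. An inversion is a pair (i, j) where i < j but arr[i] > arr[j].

Finding inversions in [1, 7, 6, 6]:

(1, 2): arr[1]=7 > arr[2]=6
(1, 3): arr[1]=7 > arr[3]=6

Total inversions: 2

The array has 2 inversion(s): (1,2), (1,3). Each pair (i,j) satisfies i < j and arr[i] > arr[j].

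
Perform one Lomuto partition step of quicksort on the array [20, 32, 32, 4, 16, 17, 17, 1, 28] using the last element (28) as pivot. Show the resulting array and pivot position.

Lomuto partition with pivot = 28:

Initial array: [20, 32, 32, 4, 16, 17, 17, 1, 28]

arr[0]=20 <= 28: swap with position 0, array becomes [20, 32, 32, 4, 16, 17, 17, 1, 28]
arr[1]=32 > 28: no swap
arr[2]=32 > 28: no swap
arr[3]=4 <= 28: swap with position 1, array becomes [20, 4, 32, 32, 16, 17, 17, 1, 28]
arr[4]=16 <= 28: swap with position 2, array becomes [20, 4, 16, 32, 32, 17, 17, 1, 28]
arr[5]=17 <= 28: swap with position 3, array becomes [20, 4, 16, 17, 32, 32, 17, 1, 28]
arr[6]=17 <= 28: swap with position 4, array becomes [20, 4, 16, 17, 17, 32, 32, 1, 28]
arr[7]=1 <= 28: swap with position 5, array becomes [20, 4, 16, 17, 17, 1, 32, 32, 28]

Place pivot at position 6: [20, 4, 16, 17, 17, 1, 28, 32, 32]
Pivot position: 6

After partitioning with pivot 28, the array becomes [20, 4, 16, 17, 17, 1, 28, 32, 32]. The pivot is placed at index 6. All elements to the left of the pivot are <= 28, and all elements to the right are > 28.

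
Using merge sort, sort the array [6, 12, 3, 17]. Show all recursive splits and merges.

Merge sort trace:

Split: [6, 12, 3, 17] -> [6, 12] and [3, 17]
  Split: [6, 12] -> [6] and [12]
  Merge: [6] + [12] -> [6, 12]
  Split: [3, 17] -> [3] and [17]
  Merge: [3] + [17] -> [3, 17]
Merge: [6, 12] + [3, 17] -> [3, 6, 12, 17]

Final sorted array: [3, 6, 12, 17]

The merge sort proceeds by recursively splitting the array and merging sorted halves.
After all merges, the sorted array is [3, 6, 12, 17].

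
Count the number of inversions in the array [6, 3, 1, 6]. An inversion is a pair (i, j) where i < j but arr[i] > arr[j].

Finding inversions in [6, 3, 1, 6]:

(0, 1): arr[0]=6 > arr[1]=3
(0, 2): arr[0]=6 > arr[2]=1
(1, 2): arr[1]=3 > arr[2]=1

Total inversions: 3

The array has 3 inversion(s): (0,1), (0,2), (1,2). Each pair (i,j) satisfies i < j and arr[i] > arr[j].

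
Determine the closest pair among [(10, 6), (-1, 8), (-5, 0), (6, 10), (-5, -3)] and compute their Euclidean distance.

Computing all pairwise distances among 5 points:

d((10, 6), (-1, 8)) = 11.1803
d((10, 6), (-5, 0)) = 16.1555
d((10, 6), (6, 10)) = 5.6569
d((10, 6), (-5, -3)) = 17.4929
d((-1, 8), (-5, 0)) = 8.9443
d((-1, 8), (6, 10)) = 7.2801
d((-1, 8), (-5, -3)) = 11.7047
d((-5, 0), (6, 10)) = 14.8661
d((-5, 0), (-5, -3)) = 3.0 <-- minimum
d((6, 10), (-5, -3)) = 17.0294

Closest pair: (-5, 0) and (-5, -3) with distance 3.0

The closest pair is (-5, 0) and (-5, -3) with Euclidean distance 3.0. For 5 points, brute-force pairwise comparison is shown above. For large n, the divide-and-conquer algorithm (sort by x, recurse on halves, check the dividing strip) achieves O(n log n).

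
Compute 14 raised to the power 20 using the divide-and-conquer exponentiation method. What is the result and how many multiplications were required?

Computing 14^20 by squaring (build up from 14^1; each line after the first costs one multiplication):

14^1 = 14
14^2 = (14^1)^2 = 14^2 = 196
14^4 = (14^2)^2 = 196^2 = 38416
14^5 = 14 * 14^4 = 14 * 38416 = 537824
14^10 = (14^5)^2 = 537824^2 = 289254654976
14^20 = (14^10)^2 = 289254654976^2 = 83668255425284801560576

Result: 83668255425284801560576
Multiplications needed: 5 (5 lines after 14^1)

14^20 = 83668255425284801560576. Using exponentiation by squaring, this requires 5 multiplications. The key idea: if the exponent is even, square the half-power; if odd, multiply by the base once.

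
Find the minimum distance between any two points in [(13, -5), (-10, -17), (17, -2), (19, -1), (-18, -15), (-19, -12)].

Computing all pairwise distances among 6 points:

d((13, -5), (-10, -17)) = 25.9422
d((13, -5), (17, -2)) = 5.0
d((13, -5), (19, -1)) = 7.2111
d((13, -5), (-18, -15)) = 32.573
d((13, -5), (-19, -12)) = 32.7567
d((-10, -17), (17, -2)) = 30.8869
d((-10, -17), (19, -1)) = 33.121
d((-10, -17), (-18, -15)) = 8.2462
d((-10, -17), (-19, -12)) = 10.2956
d((17, -2), (19, -1)) = 2.2361 <-- minimum
d((17, -2), (-18, -15)) = 37.3363
d((17, -2), (-19, -12)) = 37.3631
d((19, -1), (-18, -15)) = 39.5601
d((19, -1), (-19, -12)) = 39.5601
d((-18, -15), (-19, -12)) = 3.1623

Closest pair: (17, -2) and (19, -1) with distance 2.2361

The closest pair is (17, -2) and (19, -1) with Euclidean distance 2.2361. For 6 points, brute-force pairwise comparison is shown above. For large n, the divide-and-conquer algorithm (sort by x, recurse on halves, check the dividing strip) achieves O(n log n).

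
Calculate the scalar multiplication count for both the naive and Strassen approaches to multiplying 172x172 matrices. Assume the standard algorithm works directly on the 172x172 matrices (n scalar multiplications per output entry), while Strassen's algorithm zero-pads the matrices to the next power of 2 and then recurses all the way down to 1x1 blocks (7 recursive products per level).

Matrix multiplication for 172x172 matrices:

Strassen's algorithm requires power-of-2 dimensions. Pad 172x172 to 256x256 (next power of 2).

Standard algorithm: 172^3 = 5088448 multiplications
Strassen's algorithm: 7^(log2(256)) = 7^8 = 5764801 multiplications
Difference: 5088448 - 5764801 = -676353 (Strassen uses MORE here due to padding overhead — for small or just-over-power-of-2 n, padding can outweigh the per-level savings)

Standard: 5088448 multiplications (172^3). Strassen: 5764801 multiplications (7^8, after padding to 256x256). Strassen reduces 8 recursive multiplications to 7 at each level.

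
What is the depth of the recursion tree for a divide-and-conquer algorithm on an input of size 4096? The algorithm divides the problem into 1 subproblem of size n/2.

For divide and conquer with division factor 2:

Problem sizes at each level:
Level 0: 4096
Level 1: 2048
Level 2: 1024
Level 3: 512
Level 4: 256
Level 5: 128
Level 6: 64
Level 7: 32
Level 8: 16
Level 9: 8
Level 10: 4
Level 11: 2
Level 12: 1

The root is level 0 and the size-1 base case is level 12 (the tree spans levels 0 through 12, i.e. 13 levels counting the root), so the depth is the number of divisions: log_2(4096) = 12

The recursion tree depth is log_2(4096) = 12. At each level, the problem size is divided by 2, so it takes 12 divisions to reduce to a base case of size 1. The algorithm makes 1 recursive call at each level.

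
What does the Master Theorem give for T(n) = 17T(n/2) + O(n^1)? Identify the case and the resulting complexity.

Master Theorem for T(n) = 17T(n/2) + O(n^1):

a = 17, b = 2, c = 1
log_b(a) = log_2(17) = 4.0875

Case 1: c = 1 < log_2(17) = 4.0875
T(n) = O(n^(log_2 17))

For T(n) = 17T(n/2) + O(n^1): log_2(17) = 4.0875. This is Case 1 of the Master Theorem (c < log_b(a), work dominated by leaves), giving O(n^(log_2 17)).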